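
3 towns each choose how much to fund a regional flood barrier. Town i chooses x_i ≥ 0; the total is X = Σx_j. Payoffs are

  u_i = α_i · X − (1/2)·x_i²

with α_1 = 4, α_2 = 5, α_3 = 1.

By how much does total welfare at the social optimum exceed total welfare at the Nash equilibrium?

71

Town i's FOC: ∂u_i/∂x_i = α_i − x_i = 0, so x_i* = α_i.
NE contributions = (4, 5, 1); X = 10.
W^NE = (Σα)·X − ½Σα_i² = 10² − ½·42 = 79.
Planner sets x_i = Σα_j = 10 for every i, so X^SO = 3·10 = 30.
W^SO = (Σα)·X^SO − ½·3·(Σα)² = (3/2)·10² = 150.
Deadweight loss = W^SO − W^NE = 71.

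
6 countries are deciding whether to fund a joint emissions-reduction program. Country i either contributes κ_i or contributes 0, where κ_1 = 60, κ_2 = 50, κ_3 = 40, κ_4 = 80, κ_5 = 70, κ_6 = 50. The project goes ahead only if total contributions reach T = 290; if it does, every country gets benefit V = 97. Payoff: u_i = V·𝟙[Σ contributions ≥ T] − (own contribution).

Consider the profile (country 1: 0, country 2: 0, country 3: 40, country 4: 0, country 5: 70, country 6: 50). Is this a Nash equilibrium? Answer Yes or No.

Total = 160 < 290: not provided.
Country 1 (pledges 0, payoff 0): pledging 60 → total 220, payoff -60. No gain.
Country 2 (pledges 0, payoff 0): pledging 50 → total 210, payoff -50. No gain.
Country 3 (pledges 40, payoff -40): dropping to 0 → total 120, payoff 0. Profitable deviation.

No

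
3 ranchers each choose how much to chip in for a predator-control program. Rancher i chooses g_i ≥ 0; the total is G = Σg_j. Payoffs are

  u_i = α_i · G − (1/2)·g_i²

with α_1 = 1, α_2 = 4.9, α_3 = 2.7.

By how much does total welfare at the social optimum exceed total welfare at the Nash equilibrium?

Rancher i's FOC: ∂u_i/∂g_i = α_i − g_i = 0, so g_i* = α_i.
NE contributions = (1, 4.9, 2.7); G = 8.6.
W^NE = (Σα)·G − ½Σα_i² = 8.6² − ½·32.3 = 57.81.
Planner sets g_i = Σα_j = 8.6 for every i, so G^SO = 3·8.6 = 25.8.
W^SO = (Σα)·G^SO − ½·3·(Σα)² = (3/2)·8.6² = 110.94.
Deadweight loss = W^SO − W^NE = 53.13.

53.13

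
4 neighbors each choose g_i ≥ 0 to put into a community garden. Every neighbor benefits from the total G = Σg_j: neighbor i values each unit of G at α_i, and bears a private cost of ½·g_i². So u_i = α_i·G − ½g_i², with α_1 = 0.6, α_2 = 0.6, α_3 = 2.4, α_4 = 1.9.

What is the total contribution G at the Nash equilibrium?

5.5

Neighbor i's FOC: ∂u_i/∂g_i = α_i − g_i = 0, so g_i* = α_i.
NE contributions = (0.6, 0.6, 2.4, 1.9); G = 5.5.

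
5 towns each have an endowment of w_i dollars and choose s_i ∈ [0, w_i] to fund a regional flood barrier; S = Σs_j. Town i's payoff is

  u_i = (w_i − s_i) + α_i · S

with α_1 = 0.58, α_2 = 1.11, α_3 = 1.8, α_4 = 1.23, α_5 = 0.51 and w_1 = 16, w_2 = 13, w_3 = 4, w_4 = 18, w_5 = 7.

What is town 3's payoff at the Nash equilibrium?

63

∂u_i/∂s_i = α_i − 1, so town i contributes w_i if α_i > 1, else 0.
α_i > 1 for i ∈ {2, 3, 4}; NE contributions (0, 13, 4, 18, 0), S = 35.
u_3 = (4 − 4) + 1.8·35 = 63.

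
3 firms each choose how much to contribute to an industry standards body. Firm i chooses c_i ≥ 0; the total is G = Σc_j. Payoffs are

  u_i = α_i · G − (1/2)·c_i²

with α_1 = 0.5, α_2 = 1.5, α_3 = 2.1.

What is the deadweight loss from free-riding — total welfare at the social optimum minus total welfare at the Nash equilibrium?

11.86

Firm i's FOC: ∂u_i/∂c_i = α_i − c_i = 0, so c_i* = α_i.
NE contributions = (0.5, 1.5, 2.1); G = 4.1.
W^NE = (Σα)·G − ½Σα_i² = 4.1² − ½·6.91 = 13.355.
Planner sets c_i = Σα_j = 4.1 for every i, so G^SO = 3·4.1 = 12.3.
W^SO = (Σα)·G^SO − ½·3·(Σα)² = (3/2)·4.1² = 25.215.
Deadweight loss = W^SO − W^NE = 11.86.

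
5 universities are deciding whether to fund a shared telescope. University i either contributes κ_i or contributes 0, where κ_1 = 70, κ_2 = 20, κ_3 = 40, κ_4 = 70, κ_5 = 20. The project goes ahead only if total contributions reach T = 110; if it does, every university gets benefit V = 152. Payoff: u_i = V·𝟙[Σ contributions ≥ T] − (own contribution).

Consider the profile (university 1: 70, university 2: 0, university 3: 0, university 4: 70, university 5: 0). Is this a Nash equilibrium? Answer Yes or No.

Total = 140 ≥ 110: provided.
University 1 (pledges 70, payoff 82): dropping to 0 → total 70, payoff 0. No gain.
University 2 (pledges 0, payoff 152): pledging 20 → total 160, payoff 132. No gain.
University 3 (pledges 0, payoff 152): pledging 40 → total 180, payoff 112. No gain.
University 4 (pledges 70, payoff 82): dropping to 0 → total 70, payoff 0. No gain.
University 5 (pledges 0, payoff 152): pledging 20 → total 160, payoff 132. No gain.

Yes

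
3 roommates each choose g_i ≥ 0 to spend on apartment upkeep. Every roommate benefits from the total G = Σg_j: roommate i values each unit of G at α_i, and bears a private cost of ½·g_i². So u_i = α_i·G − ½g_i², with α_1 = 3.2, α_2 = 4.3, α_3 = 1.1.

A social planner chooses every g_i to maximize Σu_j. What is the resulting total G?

25.8

Planner FOC: ∂(Σu_j)/∂g_i = (Σα_j) − g_i = 0, so g_i^SO = Σα_j = 8.6 for every i; G^SO = 25.8.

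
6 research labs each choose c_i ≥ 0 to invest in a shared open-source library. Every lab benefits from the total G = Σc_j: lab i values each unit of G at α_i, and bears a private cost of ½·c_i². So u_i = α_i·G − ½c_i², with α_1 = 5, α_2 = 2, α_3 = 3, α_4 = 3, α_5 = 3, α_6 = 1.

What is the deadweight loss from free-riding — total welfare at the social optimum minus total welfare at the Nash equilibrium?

606.5

Lab i's FOC: ∂u_i/∂c_i = α_i − c_i = 0, so c_i* = α_i.
NE contributions = (5, 2, 3, 3, 3, 1); G = 17.
W^NE = (Σα)·G − ½Σα_i² = 17² − ½·57 = 260.5.
Planner sets c_i = Σα_j = 17 for every i, so G^SO = 6·17 = 102.
W^SO = (Σα)·G^SO − ½·6·(Σα)² = (6/2)·17² = 867.
Deadweight loss = W^SO − W^NE = 606.5.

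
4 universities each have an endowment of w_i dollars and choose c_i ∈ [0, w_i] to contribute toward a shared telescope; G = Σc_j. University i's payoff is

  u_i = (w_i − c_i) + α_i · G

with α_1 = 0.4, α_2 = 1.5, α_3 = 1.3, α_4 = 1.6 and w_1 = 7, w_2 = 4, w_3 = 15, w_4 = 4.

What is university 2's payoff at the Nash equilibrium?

∂u_i/∂c_i = α_i − 1, so university i contributes w_i if α_i > 1, else 0.
α_i > 1 for i ∈ {2, 3, 4}; NE contributions (0, 4, 15, 4), G = 23.
u_2 = (4 − 4) + 1.5·23 = 34.5.

34.5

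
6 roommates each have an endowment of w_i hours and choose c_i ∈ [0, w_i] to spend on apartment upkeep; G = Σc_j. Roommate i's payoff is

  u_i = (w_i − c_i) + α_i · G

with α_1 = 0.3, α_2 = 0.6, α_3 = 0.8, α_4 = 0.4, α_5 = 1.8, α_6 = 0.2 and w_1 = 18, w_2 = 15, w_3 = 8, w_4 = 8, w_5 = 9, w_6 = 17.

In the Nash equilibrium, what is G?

9

∂u_i/∂c_i = α_i − 1, so roommate i contributes w_i if α_i > 1, else 0.
α_i > 1 for i ∈ {5}; NE contributions (0, 0, 0, 0, 9, 0), G = 9.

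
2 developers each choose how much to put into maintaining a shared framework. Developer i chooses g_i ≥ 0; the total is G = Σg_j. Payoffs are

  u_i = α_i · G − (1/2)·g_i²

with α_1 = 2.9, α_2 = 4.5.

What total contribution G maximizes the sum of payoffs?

Planner FOC: ∂(Σu_j)/∂g_i = (Σα_j) − g_i = 0, so g_i^SO = Σα_j = 7.4 for every i; G^SO = 14.8.

14.8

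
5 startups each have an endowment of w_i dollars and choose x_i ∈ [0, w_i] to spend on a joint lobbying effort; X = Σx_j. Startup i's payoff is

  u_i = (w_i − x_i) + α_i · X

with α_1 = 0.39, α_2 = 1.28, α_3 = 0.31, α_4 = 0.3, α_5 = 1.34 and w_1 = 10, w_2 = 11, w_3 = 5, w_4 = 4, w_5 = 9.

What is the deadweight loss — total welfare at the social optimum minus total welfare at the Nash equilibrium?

49.78

∂u_i/∂x_i = α_i − 1, so startup i contributes w_i if α_i > 1, else 0.
α_i > 1 for i ∈ {2, 5}; NE contributions (0, 11, 0, 0, 9), X = 20.
W^NE = Σw_i − X^NE + (Σα_i)·X^NE = 39 + 2.62·20 = 91.4.
Planner: ∂(Σu_j)/∂x_i = Σα_j − 1 = 2.62 > 0, so everyone contributes w_i; X^SO = 39, W^SO = 39 + 2.62·39 = 141.18.
Deadweight loss = 49.78.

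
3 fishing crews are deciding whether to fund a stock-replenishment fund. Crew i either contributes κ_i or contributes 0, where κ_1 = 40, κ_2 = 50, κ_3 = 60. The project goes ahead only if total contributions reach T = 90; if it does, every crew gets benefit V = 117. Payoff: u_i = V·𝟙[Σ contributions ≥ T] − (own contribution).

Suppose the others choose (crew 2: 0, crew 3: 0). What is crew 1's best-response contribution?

Others' total = 0. Even contributing 40 gives 40 < 90: no benefit either way.
Best response: 0.

0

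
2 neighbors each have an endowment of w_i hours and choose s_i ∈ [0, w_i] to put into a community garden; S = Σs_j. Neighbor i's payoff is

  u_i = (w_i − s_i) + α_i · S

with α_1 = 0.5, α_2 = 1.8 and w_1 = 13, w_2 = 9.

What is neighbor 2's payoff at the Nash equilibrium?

16.2

∂u_i/∂s_i = α_i − 1, so neighbor i contributes w_i if α_i > 1, else 0.
α_i > 1 for i ∈ {2}; NE contributions (0, 9), S = 9.
u_2 = (9 − 9) + 1.8·9 = 16.2.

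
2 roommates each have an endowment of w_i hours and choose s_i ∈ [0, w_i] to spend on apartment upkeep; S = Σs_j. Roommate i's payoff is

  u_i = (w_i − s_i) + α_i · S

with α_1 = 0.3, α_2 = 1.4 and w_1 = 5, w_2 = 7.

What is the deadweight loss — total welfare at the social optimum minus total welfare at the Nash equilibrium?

3.5

∂u_i/∂s_i = α_i − 1, so roommate i contributes w_i if α_i > 1, else 0.
α_i > 1 for i ∈ {2}; NE contributions (0, 7), S = 7.
W^NE = Σw_i − S^NE + (Σα_i)·S^NE = 12 + 0.7·7 = 16.9.
Planner: ∂(Σu_j)/∂s_i = Σα_j − 1 = 0.7 > 0, so everyone contributes w_i; S^SO = 12, W^SO = 12 + 0.7·12 = 20.4.
Deadweight loss = 3.5.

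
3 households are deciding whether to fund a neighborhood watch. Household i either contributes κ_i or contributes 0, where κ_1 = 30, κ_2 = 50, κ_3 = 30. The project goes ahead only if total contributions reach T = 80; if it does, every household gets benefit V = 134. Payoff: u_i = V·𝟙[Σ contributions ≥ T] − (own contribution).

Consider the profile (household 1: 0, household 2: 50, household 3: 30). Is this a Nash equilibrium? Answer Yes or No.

Total = 80 ≥ 80: provided.
Household 1 (pledges 0, payoff 134): pledging 30 → total 110, payoff 104. No gain.
Household 2 (pledges 50, payoff 84): dropping to 0 → total 30, payoff 0. No gain.
Household 3 (pledges 30, payoff 104): dropping to 0 → total 50, payoff 0. No gain.

Yes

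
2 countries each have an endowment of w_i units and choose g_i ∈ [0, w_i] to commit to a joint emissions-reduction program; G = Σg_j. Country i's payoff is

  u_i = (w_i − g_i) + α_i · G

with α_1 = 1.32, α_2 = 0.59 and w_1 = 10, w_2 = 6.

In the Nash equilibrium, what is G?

∂u_i/∂g_i = α_i − 1, so country i contributes w_i if α_i > 1, else 0.
α_i > 1 for i ∈ {1}; NE contributions (10, 0), G = 10.

10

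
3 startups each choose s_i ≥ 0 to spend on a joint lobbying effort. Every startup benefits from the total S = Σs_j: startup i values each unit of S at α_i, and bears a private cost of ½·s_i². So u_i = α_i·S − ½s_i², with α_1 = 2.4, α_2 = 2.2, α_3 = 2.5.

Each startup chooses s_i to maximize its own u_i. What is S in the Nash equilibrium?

Startup i's FOC: ∂u_i/∂s_i = α_i − s_i = 0, so s_i* = α_i.
NE contributions = (2.4, 2.2, 2.5); S = 7.1.

7.1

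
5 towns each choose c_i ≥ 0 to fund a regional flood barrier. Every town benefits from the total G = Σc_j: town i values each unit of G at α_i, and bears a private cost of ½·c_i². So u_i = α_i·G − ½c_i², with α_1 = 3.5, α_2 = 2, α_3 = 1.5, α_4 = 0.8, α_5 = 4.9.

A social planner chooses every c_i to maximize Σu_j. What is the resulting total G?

Planner FOC: ∂(Σu_j)/∂c_i = (Σα_j) − c_i = 0, so c_i^SO = Σα_j = 12.7 for every i; G^SO = 63.5.

63.5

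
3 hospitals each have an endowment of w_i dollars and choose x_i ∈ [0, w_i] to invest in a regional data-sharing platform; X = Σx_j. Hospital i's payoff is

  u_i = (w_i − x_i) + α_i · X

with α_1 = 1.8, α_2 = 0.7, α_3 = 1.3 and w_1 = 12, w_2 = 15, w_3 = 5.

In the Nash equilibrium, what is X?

∂u_i/∂x_i = α_i − 1, so hospital i contributes w_i if α_i > 1, else 0.
α_i > 1 for i ∈ {1, 3}; NE contributions (12, 0, 5), X = 17.

17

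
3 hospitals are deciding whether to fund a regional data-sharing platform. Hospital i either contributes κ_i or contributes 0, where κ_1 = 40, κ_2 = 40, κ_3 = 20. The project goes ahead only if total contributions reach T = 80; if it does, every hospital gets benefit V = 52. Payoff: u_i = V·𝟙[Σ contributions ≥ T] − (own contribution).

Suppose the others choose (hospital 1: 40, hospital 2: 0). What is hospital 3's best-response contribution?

0

Others' total = 40. Even contributing 20 gives 60 < 80: no benefit either way.
Best response: 0.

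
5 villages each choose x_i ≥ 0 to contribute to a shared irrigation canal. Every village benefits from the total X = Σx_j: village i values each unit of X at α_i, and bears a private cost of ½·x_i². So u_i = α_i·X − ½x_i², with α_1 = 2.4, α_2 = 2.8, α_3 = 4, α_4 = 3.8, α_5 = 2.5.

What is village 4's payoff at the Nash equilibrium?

Village i's FOC: ∂u_i/∂x_i = α_i − x_i = 0, so x_i* = α_i.
NE contributions = (2.4, 2.8, 4, 3.8, 2.5); X = 15.5.
u_4 = α_4·X − ½·(x_4)² = 3.8·15.5 − ½·3.8² = 51.68.

51.68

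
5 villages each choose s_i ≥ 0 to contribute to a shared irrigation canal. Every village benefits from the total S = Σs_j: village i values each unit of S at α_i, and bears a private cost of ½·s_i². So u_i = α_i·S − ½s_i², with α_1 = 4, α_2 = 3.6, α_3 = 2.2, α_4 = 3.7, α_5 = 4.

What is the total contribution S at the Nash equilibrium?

Village i's FOC: ∂u_i/∂s_i = α_i − s_i = 0, so s_i* = α_i.
NE contributions = (4, 3.6, 2.2, 3.7, 4); S = 17.5.

17.5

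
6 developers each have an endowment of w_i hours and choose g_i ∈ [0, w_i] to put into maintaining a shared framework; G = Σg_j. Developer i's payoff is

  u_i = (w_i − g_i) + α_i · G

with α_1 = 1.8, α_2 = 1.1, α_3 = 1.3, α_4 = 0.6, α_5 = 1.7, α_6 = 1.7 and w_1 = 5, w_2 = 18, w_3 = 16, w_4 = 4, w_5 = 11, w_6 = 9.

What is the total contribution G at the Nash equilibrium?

∂u_i/∂g_i = α_i − 1, so developer i contributes w_i if α_i > 1, else 0.
α_i > 1 for i ∈ {1, 2, 3, 5, 6}; NE contributions (5, 18, 16, 0, 11, 9), G = 59.

59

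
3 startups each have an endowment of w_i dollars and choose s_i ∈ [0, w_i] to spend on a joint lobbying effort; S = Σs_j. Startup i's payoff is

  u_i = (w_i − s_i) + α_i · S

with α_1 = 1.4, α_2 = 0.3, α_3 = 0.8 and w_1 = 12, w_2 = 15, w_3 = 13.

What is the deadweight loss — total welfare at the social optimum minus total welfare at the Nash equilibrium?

42

∂u_i/∂s_i = α_i − 1, so startup i contributes w_i if α_i > 1, else 0.
α_i > 1 for i ∈ {1}; NE contributions (12, 0, 0), S = 12.
W^NE = Σw_i − S^NE + (Σα_i)·S^NE = 40 + 1.5·12 = 58.
Planner: ∂(Σu_j)/∂s_i = Σα_j − 1 = 1.5 > 0, so everyone contributes w_i; S^SO = 40, W^SO = 40 + 1.5·40 = 100.
Deadweight loss = 42.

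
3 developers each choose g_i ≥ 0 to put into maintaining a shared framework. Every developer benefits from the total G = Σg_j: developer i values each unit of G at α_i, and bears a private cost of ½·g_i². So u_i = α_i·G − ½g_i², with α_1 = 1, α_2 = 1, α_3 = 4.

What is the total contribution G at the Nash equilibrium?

Developer i's FOC: ∂u_i/∂g_i = α_i − g_i = 0, so g_i* = α_i.
NE contributions = (1, 1, 4); G = 6.

6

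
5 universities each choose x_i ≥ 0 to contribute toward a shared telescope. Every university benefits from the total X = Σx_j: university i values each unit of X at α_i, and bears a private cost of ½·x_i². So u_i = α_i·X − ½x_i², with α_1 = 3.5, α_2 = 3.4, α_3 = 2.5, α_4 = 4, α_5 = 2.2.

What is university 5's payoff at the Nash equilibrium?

University i's FOC: ∂u_i/∂x_i = α_i − x_i = 0, so x_i* = α_i.
NE contributions = (3.5, 3.4, 2.5, 4, 2.2); X = 15.6.
u_5 = α_5·X − ½·(x_5)² = 2.2·15.6 − ½·2.2² = 31.9.

31.9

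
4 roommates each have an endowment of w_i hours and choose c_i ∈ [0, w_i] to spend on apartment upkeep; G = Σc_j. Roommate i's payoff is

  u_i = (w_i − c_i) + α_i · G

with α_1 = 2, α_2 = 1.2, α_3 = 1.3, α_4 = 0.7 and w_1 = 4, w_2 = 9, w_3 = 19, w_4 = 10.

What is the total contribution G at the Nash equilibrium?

32

∂u_i/∂c_i = α_i − 1, so roommate i contributes w_i if α_i > 1, else 0.
α_i > 1 for i ∈ {1, 2, 3}; NE contributions (4, 9, 19, 0), G = 32.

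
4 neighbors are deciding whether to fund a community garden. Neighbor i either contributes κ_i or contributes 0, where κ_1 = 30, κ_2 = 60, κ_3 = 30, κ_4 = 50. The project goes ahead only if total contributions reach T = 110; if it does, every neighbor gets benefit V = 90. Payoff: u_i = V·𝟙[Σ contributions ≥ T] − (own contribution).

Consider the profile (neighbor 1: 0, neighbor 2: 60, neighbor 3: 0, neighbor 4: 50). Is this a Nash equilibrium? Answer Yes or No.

Yes

Total = 110 ≥ 110: provided.
Neighbor 1 (pledges 0, payoff 90): pledging 30 → total 140, payoff 60. No gain.
Neighbor 2 (pledges 60, payoff 30): dropping to 0 → total 50, payoff 0. No gain.
Neighbor 3 (pledges 0, payoff 90): pledging 30 → total 140, payoff 60. No gain.
Neighbor 4 (pledges 50, payoff 40): dropping to 0 → total 60, payoff 0. No gain.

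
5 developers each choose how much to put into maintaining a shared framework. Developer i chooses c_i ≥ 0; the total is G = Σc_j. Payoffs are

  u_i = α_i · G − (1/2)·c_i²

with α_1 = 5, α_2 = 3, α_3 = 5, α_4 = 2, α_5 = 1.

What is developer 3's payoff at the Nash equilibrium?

67.5

Developer i's FOC: ∂u_i/∂c_i = α_i − c_i = 0, so c_i* = α_i.
NE contributions = (5, 3, 5, 2, 1); G = 16.
u_3 = α_3·G − ½·(c_3)² = 5·16 − ½·5² = 67.5.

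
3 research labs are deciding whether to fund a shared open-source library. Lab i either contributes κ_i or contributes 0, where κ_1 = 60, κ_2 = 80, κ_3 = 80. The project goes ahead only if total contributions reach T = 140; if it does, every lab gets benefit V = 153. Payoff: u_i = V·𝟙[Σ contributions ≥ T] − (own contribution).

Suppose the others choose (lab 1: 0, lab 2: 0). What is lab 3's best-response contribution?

Others' total = 0. Even contributing 80 gives 80 < 140: no benefit either way.
Best response: 0.

0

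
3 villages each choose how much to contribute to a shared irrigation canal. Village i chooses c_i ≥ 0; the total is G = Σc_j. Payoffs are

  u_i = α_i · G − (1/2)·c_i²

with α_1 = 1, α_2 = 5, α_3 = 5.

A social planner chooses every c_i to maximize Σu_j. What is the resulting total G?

33

Planner FOC: ∂(Σu_j)/∂c_i = (Σα_j) − c_i = 0, so c_i^SO = Σα_j = 11 for every i; G^SO = 33.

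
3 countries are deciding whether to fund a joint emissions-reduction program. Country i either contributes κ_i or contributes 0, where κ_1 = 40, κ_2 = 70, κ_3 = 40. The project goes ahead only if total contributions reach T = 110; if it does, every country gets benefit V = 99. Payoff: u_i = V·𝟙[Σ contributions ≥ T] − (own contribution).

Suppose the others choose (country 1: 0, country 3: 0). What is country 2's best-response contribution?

Others' total = 0. Even contributing 70 gives 70 < 110: no benefit either way.
Best response: 0.

0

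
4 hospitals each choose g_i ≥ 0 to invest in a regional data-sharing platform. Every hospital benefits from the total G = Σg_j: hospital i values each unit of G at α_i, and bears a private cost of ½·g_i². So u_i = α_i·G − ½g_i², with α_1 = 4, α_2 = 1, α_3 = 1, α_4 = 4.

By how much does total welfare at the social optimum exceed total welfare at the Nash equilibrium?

Hospital i's FOC: ∂u_i/∂g_i = α_i − g_i = 0, so g_i* = α_i.
NE contributions = (4, 1, 1, 4); G = 10.
W^NE = (Σα)·G − ½Σα_i² = 10² − ½·34 = 83.
Planner sets g_i = Σα_j = 10 for every i, so G^SO = 4·10 = 40.
W^SO = (Σα)·G^SO − ½·4·(Σα)² = (4/2)·10² = 200.
Deadweight loss = W^SO − W^NE = 117.

117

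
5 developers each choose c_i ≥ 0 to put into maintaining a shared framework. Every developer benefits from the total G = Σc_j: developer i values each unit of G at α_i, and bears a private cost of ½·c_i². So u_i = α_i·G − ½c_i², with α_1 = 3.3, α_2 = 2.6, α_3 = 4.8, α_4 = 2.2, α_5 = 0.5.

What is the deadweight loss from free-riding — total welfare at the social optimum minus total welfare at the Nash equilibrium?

Developer i's FOC: ∂u_i/∂c_i = α_i − c_i = 0, so c_i* = α_i.
NE contributions = (3.3, 2.6, 4.8, 2.2, 0.5); G = 13.4.
W^NE = (Σα)·G − ½Σα_i² = 13.4² − ½·45.78 = 156.67.
Planner sets c_i = Σα_j = 13.4 for every i, so G^SO = 5·13.4 = 67.
W^SO = (Σα)·G^SO − ½·5·(Σα)² = (5/2)·13.4² = 448.9.
Deadweight loss = W^SO − W^NE = 292.23.

292.23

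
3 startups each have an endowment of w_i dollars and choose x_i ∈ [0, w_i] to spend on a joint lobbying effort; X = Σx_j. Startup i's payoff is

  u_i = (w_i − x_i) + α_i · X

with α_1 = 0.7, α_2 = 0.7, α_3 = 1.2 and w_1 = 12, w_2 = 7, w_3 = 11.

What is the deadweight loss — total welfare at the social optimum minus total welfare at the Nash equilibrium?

30.4

∂u_i/∂x_i = α_i − 1, so startup i contributes w_i if α_i > 1, else 0.
α_i > 1 for i ∈ {3}; NE contributions (0, 0, 11), X = 11.
W^NE = Σw_i − X^NE + (Σα_i)·X^NE = 30 + 1.6·11 = 47.6.
Planner: ∂(Σu_j)/∂x_i = Σα_j − 1 = 1.6 > 0, so everyone contributes w_i; X^SO = 30, W^SO = 30 + 1.6·30 = 78.
Deadweight loss = 30.4.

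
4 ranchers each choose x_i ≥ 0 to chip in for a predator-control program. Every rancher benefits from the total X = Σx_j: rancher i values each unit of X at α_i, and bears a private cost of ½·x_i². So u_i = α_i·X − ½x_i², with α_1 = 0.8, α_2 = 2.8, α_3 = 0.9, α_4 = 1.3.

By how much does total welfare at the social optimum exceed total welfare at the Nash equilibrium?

39.13

Rancher i's FOC: ∂u_i/∂x_i = α_i − x_i = 0, so x_i* = α_i.
NE contributions = (0.8, 2.8, 0.9, 1.3); X = 5.8.
W^NE = (Σα)·X − ½Σα_i² = 5.8² − ½·10.98 = 28.15.
Planner sets x_i = Σα_j = 5.8 for every i, so X^SO = 4·5.8 = 23.2.
W^SO = (Σα)·X^SO − ½·4·(Σα)² = (4/2)·5.8² = 67.28.
Deadweight loss = W^SO − W^NE = 39.13.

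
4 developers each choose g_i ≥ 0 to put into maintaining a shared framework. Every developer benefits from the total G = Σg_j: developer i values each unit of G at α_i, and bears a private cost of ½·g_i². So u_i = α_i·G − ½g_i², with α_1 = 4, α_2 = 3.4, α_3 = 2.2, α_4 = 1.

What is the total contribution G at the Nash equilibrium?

10.6

Developer i's FOC: ∂u_i/∂g_i = α_i − g_i = 0, so g_i* = α_i.
NE contributions = (4, 3.4, 2.2, 1); G = 10.6.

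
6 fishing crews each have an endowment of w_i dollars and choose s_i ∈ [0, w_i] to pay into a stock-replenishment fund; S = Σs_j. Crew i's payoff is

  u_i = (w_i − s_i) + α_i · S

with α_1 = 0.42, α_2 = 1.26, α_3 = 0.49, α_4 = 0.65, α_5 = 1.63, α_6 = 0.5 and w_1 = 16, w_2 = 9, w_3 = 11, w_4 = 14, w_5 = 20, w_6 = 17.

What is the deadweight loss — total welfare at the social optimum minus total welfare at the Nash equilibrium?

∂u_i/∂s_i = α_i − 1, so crew i contributes w_i if α_i > 1, else 0.
α_i > 1 for i ∈ {2, 5}; NE contributions (0, 9, 0, 0, 20, 0), S = 29.
W^NE = Σw_i − S^NE + (Σα_i)·S^NE = 87 + 3.95·29 = 201.55.
Planner: ∂(Σu_j)/∂s_i = Σα_j − 1 = 3.95 > 0, so everyone contributes w_i; S^SO = 87, W^SO = 87 + 3.95·87 = 430.65.
Deadweight loss = 229.1.

229.1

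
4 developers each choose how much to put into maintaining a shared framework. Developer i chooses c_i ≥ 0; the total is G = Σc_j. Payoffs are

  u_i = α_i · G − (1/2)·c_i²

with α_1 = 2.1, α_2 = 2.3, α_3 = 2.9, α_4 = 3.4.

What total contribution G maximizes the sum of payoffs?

42.8

Planner FOC: ∂(Σu_j)/∂c_i = (Σα_j) − c_i = 0, so c_i^SO = Σα_j = 10.7 for every i; G^SO = 42.8.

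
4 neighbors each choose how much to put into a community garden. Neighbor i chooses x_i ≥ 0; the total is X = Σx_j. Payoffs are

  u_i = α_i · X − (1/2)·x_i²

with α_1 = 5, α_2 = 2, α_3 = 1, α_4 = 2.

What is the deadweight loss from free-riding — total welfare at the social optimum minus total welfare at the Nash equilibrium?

Neighbor i's FOC: ∂u_i/∂x_i = α_i − x_i = 0, so x_i* = α_i.
NE contributions = (5, 2, 1, 2); X = 10.
W^NE = (Σα)·X − ½Σα_i² = 10² − ½·34 = 83.
Planner sets x_i = Σα_j = 10 for every i, so X^SO = 4·10 = 40.
W^SO = (Σα)·X^SO − ½·4·(Σα)² = (4/2)·10² = 200.
Deadweight loss = W^SO − W^NE = 117.

117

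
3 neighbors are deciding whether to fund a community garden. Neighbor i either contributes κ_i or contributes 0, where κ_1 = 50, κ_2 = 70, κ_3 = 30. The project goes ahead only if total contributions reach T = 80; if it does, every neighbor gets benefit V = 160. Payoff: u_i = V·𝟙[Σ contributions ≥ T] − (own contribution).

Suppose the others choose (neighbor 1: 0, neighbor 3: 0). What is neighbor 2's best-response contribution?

0

Others' total = 0. Even contributing 70 gives 70 < 80: no benefit either way.
Best response: 0.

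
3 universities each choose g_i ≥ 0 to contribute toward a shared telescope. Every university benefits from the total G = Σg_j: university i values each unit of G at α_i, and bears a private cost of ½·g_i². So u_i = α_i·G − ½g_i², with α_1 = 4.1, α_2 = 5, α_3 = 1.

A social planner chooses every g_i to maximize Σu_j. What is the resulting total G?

30.3

Planner FOC: ∂(Σu_j)/∂g_i = (Σα_j) − g_i = 0, so g_i^SO = Σα_j = 10.1 for every i; G^SO = 30.3.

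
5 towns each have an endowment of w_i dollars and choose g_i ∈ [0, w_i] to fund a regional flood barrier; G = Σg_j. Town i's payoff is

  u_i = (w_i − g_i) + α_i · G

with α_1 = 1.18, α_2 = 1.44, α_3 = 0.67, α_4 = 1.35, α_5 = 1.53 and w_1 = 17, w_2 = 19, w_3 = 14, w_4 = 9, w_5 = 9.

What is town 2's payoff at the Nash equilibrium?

∂u_i/∂g_i = α_i − 1, so town i contributes w_i if α_i > 1, else 0.
α_i > 1 for i ∈ {1, 2, 4, 5}; NE contributions (17, 19, 0, 9, 9), G = 54.
u_2 = (19 − 19) + 1.44·54 = 77.76.

77.76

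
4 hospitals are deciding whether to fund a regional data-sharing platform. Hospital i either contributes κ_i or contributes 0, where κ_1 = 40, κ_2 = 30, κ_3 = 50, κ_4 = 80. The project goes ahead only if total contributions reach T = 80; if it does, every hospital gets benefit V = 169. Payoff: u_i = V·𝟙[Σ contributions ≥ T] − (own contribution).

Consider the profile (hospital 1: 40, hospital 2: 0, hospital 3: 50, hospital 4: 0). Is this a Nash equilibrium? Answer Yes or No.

Yes

Total = 90 ≥ 80: provided.
Hospital 1 (pledges 40, payoff 129): dropping to 0 → total 50, payoff 0. No gain.
Hospital 2 (pledges 0, payoff 169): pledging 30 → total 120, payoff 139. No gain.
Hospital 3 (pledges 50, payoff 119): dropping to 0 → total 40, payoff 0. No gain.
Hospital 4 (pledges 0, payoff 169): pledging 80 → total 170, payoff 89. No gain.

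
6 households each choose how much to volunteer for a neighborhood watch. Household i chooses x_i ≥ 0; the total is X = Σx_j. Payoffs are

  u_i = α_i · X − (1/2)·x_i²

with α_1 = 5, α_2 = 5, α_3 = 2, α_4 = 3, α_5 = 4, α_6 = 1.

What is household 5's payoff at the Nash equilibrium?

72

Household i's FOC: ∂u_i/∂x_i = α_i − x_i = 0, so x_i* = α_i.
NE contributions = (5, 5, 2, 3, 4, 1); X = 20.
u_5 = α_5·X − ½·(x_5)² = 4·20 − ½·4² = 72.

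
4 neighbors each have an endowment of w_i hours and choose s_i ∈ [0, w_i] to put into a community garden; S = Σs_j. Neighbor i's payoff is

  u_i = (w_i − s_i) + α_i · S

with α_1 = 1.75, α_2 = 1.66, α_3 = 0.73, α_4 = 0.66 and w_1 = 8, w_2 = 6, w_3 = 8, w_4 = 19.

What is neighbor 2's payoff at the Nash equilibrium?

∂u_i/∂s_i = α_i − 1, so neighbor i contributes w_i if α_i > 1, else 0.
α_i > 1 for i ∈ {1, 2}; NE contributions (8, 6, 0, 0), S = 14.
u_2 = (6 − 6) + 1.66·14 = 23.24.

23.24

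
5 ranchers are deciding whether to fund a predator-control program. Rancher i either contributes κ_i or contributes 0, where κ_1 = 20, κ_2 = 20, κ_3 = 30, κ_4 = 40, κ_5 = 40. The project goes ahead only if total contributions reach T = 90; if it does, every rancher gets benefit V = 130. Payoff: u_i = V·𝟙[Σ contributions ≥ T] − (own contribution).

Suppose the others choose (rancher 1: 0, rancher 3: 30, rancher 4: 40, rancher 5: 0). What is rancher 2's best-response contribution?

Others' total = 70. Contributing 20 brings total to 90 ≥ 90: gain V − κ_2 = 110.
Best response: 20.

20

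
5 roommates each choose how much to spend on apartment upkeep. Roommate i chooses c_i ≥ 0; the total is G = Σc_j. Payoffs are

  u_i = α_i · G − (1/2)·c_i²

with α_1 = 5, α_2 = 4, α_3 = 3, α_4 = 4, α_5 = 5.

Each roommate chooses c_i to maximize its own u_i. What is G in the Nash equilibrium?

21

Roommate i's FOC: ∂u_i/∂c_i = α_i − c_i = 0, so c_i* = α_i.
NE contributions = (5, 4, 3, 4, 5); G = 21.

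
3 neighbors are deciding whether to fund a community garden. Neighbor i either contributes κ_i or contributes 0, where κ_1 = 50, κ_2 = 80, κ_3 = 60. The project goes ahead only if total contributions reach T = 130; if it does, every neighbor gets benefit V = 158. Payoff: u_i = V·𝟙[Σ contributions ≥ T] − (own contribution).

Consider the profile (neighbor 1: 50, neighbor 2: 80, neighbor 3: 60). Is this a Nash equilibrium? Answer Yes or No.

No

Total = 190 ≥ 130: provided.
Neighbor 1 (pledges 50, payoff 108): dropping to 0 → total 140, payoff 158. Profitable deviation.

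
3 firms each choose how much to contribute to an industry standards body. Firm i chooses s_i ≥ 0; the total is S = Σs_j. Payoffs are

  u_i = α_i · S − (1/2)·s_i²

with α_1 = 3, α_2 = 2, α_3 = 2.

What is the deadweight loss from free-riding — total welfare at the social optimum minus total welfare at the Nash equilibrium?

33

Firm i's FOC: ∂u_i/∂s_i = α_i − s_i = 0, so s_i* = α_i.
NE contributions = (3, 2, 2); S = 7.
W^NE = (Σα)·S − ½Σα_i² = 7² − ½·17 = 40.5.
Planner sets s_i = Σα_j = 7 for every i, so S^SO = 3·7 = 21.
W^SO = (Σα)·S^SO − ½·3·(Σα)² = (3/2)·7² = 73.5.
Deadweight loss = W^SO − W^NE = 33.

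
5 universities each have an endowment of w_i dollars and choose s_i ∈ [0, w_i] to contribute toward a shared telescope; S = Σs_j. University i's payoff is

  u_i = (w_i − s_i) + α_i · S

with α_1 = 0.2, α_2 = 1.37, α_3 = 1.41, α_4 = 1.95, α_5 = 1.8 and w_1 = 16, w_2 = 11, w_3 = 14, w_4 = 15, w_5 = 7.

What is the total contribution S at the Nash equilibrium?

∂u_i/∂s_i = α_i − 1, so university i contributes w_i if α_i > 1, else 0.
α_i > 1 for i ∈ {2, 3, 4, 5}; NE contributions (0, 11, 14, 15, 7), S = 47.

47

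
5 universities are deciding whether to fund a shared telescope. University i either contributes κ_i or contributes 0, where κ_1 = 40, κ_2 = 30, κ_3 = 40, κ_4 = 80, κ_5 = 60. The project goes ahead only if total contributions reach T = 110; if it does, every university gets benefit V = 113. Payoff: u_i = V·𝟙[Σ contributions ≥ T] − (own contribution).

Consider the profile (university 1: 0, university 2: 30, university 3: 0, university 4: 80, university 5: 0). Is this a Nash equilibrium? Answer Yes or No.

Yes

Total = 110 ≥ 110: provided.
University 1 (pledges 0, payoff 113): pledging 40 → total 150, payoff 73. No gain.
University 2 (pledges 30, payoff 83): dropping to 0 → total 80, payoff 0. No gain.
University 3 (pledges 0, payoff 113): pledging 40 → total 150, payoff 73. No gain.
University 4 (pledges 80, payoff 33): dropping to 0 → total 30, payoff 0. No gain.
University 5 (pledges 0, payoff 113): pledging 60 → total 170, payoff 53. No gain.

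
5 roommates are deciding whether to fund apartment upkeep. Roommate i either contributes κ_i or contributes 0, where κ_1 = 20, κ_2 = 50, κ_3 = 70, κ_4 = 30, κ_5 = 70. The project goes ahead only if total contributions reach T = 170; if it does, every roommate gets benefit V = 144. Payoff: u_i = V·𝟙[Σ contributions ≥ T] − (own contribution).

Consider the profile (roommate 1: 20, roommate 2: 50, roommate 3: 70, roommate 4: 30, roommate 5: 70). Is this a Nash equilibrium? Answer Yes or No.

No

Total = 240 ≥ 170: provided.
Roommate 1 (pledges 20, payoff 124): dropping to 0 → total 220, payoff 144. Profitable deviation.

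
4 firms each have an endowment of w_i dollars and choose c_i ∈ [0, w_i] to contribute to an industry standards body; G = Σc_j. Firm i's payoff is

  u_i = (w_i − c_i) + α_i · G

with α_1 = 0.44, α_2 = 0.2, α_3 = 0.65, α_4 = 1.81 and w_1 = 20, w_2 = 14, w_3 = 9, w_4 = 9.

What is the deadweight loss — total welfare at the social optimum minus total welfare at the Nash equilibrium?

∂u_i/∂c_i = α_i − 1, so firm i contributes w_i if α_i > 1, else 0.
α_i > 1 for i ∈ {4}; NE contributions (0, 0, 0, 9), G = 9.
W^NE = Σw_i − G^NE + (Σα_i)·G^NE = 52 + 2.1·9 = 70.9.
Planner: ∂(Σu_j)/∂c_i = Σα_j − 1 = 2.1 > 0, so everyone contributes w_i; G^SO = 52, W^SO = 52 + 2.1·52 = 161.2.
Deadweight loss = 90.3.

90.3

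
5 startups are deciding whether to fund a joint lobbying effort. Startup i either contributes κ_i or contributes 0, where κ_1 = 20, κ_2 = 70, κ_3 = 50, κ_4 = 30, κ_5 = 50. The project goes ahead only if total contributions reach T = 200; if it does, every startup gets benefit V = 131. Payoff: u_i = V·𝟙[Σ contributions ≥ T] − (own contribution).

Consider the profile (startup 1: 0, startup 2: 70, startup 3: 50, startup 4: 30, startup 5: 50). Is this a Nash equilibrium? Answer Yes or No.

Total = 200 ≥ 200: provided.
Startup 1 (pledges 0, payoff 131): pledging 20 → total 220, payoff 111. No gain.
Startup 2 (pledges 70, payoff 61): dropping to 0 → total 130, payoff 0. No gain.
Startup 3 (pledges 50, payoff 81): dropping to 0 → total 150, payoff 0. No gain.
Startup 4 (pledges 30, payoff 101): dropping to 0 → total 170, payoff 0. No gain.
Startup 5 (pledges 50, payoff 81): dropping to 0 → total 150, payoff 0. No gain.

Yes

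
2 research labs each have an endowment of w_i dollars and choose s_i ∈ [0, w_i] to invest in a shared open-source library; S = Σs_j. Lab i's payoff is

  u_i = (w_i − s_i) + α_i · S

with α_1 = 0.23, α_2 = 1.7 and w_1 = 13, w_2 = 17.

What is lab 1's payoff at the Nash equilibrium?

16.91

∂u_i/∂s_i = α_i − 1, so lab i contributes w_i if α_i > 1, else 0.
α_i > 1 for i ∈ {2}; NE contributions (0, 17), S = 17.
u_1 = (13 − 0) + 0.23·17 = 16.91.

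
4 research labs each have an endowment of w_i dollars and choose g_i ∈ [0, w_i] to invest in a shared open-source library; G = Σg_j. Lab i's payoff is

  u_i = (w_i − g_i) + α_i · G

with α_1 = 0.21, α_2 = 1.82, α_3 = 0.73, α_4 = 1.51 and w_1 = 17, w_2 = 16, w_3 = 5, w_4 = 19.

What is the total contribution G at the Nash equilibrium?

35

∂u_i/∂g_i = α_i − 1, so lab i contributes w_i if α_i > 1, else 0.
α_i > 1 for i ∈ {2, 4}; NE contributions (0, 16, 0, 19), G = 35.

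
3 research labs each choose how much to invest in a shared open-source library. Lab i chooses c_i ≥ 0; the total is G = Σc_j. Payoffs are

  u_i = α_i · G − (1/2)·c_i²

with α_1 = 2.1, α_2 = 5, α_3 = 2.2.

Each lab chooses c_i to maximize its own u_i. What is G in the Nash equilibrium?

Lab i's FOC: ∂u_i/∂c_i = α_i − c_i = 0, so c_i* = α_i.
NE contributions = (2.1, 5, 2.2); G = 9.3.

9.3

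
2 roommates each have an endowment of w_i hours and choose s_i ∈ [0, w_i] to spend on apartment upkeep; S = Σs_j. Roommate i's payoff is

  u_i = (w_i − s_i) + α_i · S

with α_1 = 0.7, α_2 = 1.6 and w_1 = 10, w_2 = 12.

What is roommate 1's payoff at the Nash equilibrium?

18.4

∂u_i/∂s_i = α_i − 1, so roommate i contributes w_i if α_i > 1, else 0.
α_i > 1 for i ∈ {2}; NE contributions (0, 12), S = 12.
u_1 = (10 − 0) + 0.7·12 = 18.4.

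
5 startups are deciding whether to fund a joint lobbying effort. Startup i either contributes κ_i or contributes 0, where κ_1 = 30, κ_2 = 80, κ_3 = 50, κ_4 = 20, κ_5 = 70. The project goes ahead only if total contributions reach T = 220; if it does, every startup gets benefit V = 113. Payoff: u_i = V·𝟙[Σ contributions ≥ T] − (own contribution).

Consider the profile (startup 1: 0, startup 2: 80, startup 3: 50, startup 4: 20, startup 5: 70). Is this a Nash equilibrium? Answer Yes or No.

Yes

Total = 220 ≥ 220: provided.
Startup 1 (pledges 0, payoff 113): pledging 30 → total 250, payoff 83. No gain.
Startup 2 (pledges 80, payoff 33): dropping to 0 → total 140, payoff 0. No gain.
Startup 3 (pledges 50, payoff 63): dropping to 0 → total 170, payoff 0. No gain.
Startup 4 (pledges 20, payoff 93): dropping to 0 → total 200, payoff 0. No gain.
Startup 5 (pledges 70, payoff 43): dropping to 0 → total 150, payoff 0. No gain.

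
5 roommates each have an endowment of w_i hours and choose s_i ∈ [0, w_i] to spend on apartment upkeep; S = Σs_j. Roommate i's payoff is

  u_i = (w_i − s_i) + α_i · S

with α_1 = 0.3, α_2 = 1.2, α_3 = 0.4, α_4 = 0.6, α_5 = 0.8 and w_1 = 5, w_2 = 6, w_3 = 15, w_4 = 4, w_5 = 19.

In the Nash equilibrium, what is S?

6

∂u_i/∂s_i = α_i − 1, so roommate i contributes w_i if α_i > 1, else 0.
α_i > 1 for i ∈ {2}; NE contributions (0, 6, 0, 0, 0), S = 6.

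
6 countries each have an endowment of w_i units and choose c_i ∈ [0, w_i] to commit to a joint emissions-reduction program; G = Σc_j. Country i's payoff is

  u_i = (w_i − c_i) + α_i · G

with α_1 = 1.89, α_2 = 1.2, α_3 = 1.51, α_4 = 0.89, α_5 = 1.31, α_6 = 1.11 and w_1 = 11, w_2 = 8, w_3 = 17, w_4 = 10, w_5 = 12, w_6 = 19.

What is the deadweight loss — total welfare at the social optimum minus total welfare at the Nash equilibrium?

∂u_i/∂c_i = α_i − 1, so country i contributes w_i if α_i > 1, else 0.
α_i > 1 for i ∈ {1, 2, 3, 5, 6}; NE contributions (11, 8, 17, 0, 12, 19), G = 67.
W^NE = Σw_i − G^NE + (Σα_i)·G^NE = 77 + 6.91·67 = 539.97.
Planner: ∂(Σu_j)/∂c_i = Σα_j − 1 = 6.91 > 0, so everyone contributes w_i; G^SO = 77, W^SO = 77 + 6.91·77 = 609.07.
Deadweight loss = 69.1.

69.1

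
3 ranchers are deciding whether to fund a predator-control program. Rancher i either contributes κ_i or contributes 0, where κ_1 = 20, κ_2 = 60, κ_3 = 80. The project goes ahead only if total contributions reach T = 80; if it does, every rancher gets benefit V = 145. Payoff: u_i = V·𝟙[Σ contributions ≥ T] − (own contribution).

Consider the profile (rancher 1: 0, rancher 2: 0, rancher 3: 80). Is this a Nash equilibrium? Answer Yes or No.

Yes

Total = 80 ≥ 80: provided.
Rancher 1 (pledges 0, payoff 145): pledging 20 → total 100, payoff 125. No gain.
Rancher 2 (pledges 0, payoff 145): pledging 60 → total 140, payoff 85. No gain.
Rancher 3 (pledges 80, payoff 65): dropping to 0 → total 0, payoff 0. No gain.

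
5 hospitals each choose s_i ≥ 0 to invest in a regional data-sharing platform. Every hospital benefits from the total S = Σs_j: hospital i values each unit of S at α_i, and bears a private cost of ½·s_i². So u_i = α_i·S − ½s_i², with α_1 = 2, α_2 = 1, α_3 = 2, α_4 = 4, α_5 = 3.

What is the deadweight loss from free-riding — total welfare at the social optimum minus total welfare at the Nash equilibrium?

Hospital i's FOC: ∂u_i/∂s_i = α_i − s_i = 0, so s_i* = α_i.
NE contributions = (2, 1, 2, 4, 3); S = 12.
W^NE = (Σα)·S − ½Σα_i² = 12² − ½·34 = 127.
Planner sets s_i = Σα_j = 12 for every i, so S^SO = 5·12 = 60.
W^SO = (Σα)·S^SO − ½·5·(Σα)² = (5/2)·12² = 360.
Deadweight loss = W^SO − W^NE = 233.

233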